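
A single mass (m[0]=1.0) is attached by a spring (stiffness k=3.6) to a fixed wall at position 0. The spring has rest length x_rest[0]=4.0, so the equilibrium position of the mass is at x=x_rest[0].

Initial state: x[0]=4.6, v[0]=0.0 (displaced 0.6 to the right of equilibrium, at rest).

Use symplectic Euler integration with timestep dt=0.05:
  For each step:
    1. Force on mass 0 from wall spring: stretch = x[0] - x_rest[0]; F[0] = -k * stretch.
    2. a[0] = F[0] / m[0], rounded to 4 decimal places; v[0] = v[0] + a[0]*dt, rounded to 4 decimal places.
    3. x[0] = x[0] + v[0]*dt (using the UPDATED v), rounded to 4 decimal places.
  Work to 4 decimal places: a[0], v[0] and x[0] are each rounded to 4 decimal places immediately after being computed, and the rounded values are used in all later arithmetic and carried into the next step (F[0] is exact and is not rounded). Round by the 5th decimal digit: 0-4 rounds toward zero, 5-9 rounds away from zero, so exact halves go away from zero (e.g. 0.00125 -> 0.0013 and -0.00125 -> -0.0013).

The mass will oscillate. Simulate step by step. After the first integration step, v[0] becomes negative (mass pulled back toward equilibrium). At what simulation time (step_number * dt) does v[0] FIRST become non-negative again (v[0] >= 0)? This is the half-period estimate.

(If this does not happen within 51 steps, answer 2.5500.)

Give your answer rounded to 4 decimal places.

Answer: 1.7000

Derivation:
Step 0: x=[4.6000] v=[0.0000]
Step 1: x=[4.5946] v=[-0.1080]
Step 2: x=[4.5839] v=[-0.2150]
Step 3: x=[4.5679] v=[-0.3201]
Step 4: x=[4.5468] v=[-0.4223]
Step 5: x=[4.5208] v=[-0.5207]
Step 6: x=[4.4901] v=[-0.6144]
Step 7: x=[4.4550] v=[-0.7026]
Step 8: x=[4.4158] v=[-0.7845]
Step 9: x=[4.3728] v=[-0.8593]
Step 10: x=[4.3265] v=[-0.9264]
Step 11: x=[4.2772] v=[-0.9852]
Step 12: x=[4.2254] v=[-1.0351]
Step 13: x=[4.1716] v=[-1.0757]
Step 14: x=[4.1163] v=[-1.1066]
Step 15: x=[4.0599] v=[-1.1275]
Step 16: x=[4.0030] v=[-1.1383]
Step 17: x=[3.9461] v=[-1.1388]
Step 18: x=[3.8896] v=[-1.1291]
Step 19: x=[3.8341] v=[-1.1092]
Step 20: x=[3.7801] v=[-1.0793]
Step 21: x=[3.7281] v=[-1.0397]
Step 22: x=[3.6786] v=[-0.9908]
Step 23: x=[3.6320] v=[-0.9330]
Step 24: x=[3.5887] v=[-0.8668]
Step 25: x=[3.5491] v=[-0.7928]
Step 26: x=[3.5135] v=[-0.7116]
Step 27: x=[3.4823] v=[-0.6240]
Step 28: x=[3.4558] v=[-0.5308]
Step 29: x=[3.4342] v=[-0.4328]
Step 30: x=[3.4177] v=[-0.3310]
Step 31: x=[3.4064] v=[-0.2262]
Step 32: x=[3.4004] v=[-0.1194]
Step 33: x=[3.3998] v=[-0.0115]
Step 34: x=[3.4046] v=[0.0965]
First v>=0 after going negative at step 34, time=1.7000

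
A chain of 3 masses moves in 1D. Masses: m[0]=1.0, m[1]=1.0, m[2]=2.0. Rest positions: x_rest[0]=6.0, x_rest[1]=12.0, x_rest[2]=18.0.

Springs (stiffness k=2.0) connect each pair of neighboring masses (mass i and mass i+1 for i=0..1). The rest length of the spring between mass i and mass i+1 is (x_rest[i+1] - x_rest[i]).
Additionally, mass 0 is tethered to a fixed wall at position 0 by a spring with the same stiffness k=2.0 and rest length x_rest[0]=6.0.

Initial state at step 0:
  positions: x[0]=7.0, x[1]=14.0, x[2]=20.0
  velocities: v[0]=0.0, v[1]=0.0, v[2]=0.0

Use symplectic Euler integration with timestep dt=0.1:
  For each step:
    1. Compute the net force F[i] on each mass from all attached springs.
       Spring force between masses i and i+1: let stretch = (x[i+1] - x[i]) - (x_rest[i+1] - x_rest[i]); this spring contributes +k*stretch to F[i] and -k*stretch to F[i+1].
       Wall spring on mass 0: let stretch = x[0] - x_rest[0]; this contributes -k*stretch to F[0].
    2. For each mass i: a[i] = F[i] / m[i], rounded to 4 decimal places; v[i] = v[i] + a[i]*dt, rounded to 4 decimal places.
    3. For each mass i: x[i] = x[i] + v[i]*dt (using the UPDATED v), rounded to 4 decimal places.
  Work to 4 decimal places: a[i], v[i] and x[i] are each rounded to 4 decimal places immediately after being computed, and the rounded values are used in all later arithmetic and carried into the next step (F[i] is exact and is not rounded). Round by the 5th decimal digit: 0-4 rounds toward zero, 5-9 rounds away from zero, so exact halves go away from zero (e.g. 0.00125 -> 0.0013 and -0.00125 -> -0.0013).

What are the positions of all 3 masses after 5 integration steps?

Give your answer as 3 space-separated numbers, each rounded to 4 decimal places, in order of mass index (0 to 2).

Step 0: x=[7.0000 14.0000 20.0000] v=[0.0000 0.0000 0.0000]
Step 1: x=[7.0000 13.9800 20.0000] v=[0.0000 -0.2000 0.0000]
Step 2: x=[6.9996 13.9408 19.9998] v=[-0.0040 -0.3920 -0.0020]
Step 3: x=[6.9980 13.8840 19.9990] v=[-0.0157 -0.5684 -0.0079]
Step 4: x=[6.9942 13.8117 19.9971] v=[-0.0381 -0.7226 -0.0194]
Step 5: x=[6.9869 13.7268 19.9933] v=[-0.0734 -0.8490 -0.0379]

Answer: 6.9869 13.7268 19.9933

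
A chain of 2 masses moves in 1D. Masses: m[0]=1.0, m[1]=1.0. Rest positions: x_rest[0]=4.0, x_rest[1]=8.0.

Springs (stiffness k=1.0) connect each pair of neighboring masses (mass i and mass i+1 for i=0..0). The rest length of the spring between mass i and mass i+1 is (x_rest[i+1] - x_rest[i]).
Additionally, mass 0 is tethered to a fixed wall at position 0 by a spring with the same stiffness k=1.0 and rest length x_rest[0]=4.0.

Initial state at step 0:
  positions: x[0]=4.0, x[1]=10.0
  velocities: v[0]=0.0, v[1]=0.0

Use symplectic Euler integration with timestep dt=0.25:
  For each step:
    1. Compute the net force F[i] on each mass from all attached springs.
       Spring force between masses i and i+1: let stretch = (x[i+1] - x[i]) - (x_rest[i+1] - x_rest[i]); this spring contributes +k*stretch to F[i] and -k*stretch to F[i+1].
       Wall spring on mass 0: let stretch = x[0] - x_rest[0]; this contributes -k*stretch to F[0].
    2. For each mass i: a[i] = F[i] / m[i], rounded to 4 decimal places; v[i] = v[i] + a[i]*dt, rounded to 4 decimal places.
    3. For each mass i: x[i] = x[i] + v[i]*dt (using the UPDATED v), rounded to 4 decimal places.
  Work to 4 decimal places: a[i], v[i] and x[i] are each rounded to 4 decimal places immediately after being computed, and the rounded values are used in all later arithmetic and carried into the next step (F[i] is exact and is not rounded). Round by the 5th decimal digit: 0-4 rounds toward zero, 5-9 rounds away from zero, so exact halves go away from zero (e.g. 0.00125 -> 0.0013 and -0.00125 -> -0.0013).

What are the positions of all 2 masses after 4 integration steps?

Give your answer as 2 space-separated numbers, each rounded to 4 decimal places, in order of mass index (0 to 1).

Answer: 4.9252 8.9677

Derivation:
Step 0: x=[4.0000 10.0000] v=[0.0000 0.0000]
Step 1: x=[4.1250 9.8750] v=[0.5000 -0.5000]
Step 2: x=[4.3516 9.6406] v=[0.9063 -0.9375]
Step 3: x=[4.6368 9.3257] v=[1.1407 -1.2598]
Step 4: x=[4.9252 8.9677] v=[1.1537 -1.4320]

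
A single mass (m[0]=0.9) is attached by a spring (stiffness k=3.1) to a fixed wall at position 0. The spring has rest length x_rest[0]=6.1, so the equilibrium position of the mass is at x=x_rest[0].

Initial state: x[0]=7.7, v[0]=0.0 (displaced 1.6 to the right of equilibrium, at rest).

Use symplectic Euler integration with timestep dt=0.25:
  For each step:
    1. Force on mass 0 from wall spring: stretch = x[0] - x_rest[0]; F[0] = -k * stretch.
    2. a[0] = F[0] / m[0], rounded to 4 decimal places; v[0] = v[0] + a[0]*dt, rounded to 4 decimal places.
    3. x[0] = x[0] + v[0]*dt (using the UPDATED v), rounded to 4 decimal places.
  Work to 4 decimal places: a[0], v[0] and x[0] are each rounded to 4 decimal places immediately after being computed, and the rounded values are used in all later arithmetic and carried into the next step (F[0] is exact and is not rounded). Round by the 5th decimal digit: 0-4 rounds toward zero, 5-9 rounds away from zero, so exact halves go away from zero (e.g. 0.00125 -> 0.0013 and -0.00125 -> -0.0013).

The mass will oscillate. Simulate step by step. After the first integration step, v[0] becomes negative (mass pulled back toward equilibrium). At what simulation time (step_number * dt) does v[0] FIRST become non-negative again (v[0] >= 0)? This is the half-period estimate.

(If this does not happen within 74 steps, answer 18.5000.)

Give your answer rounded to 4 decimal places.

Answer: 1.7500

Derivation:
Step 0: x=[7.7000] v=[0.0000]
Step 1: x=[7.3556] v=[-1.3778]
Step 2: x=[6.7409] v=[-2.4590]
Step 3: x=[5.9882] v=[-3.0109]
Step 4: x=[5.2596] v=[-2.9146]
Step 5: x=[4.7119] v=[-2.1909]
Step 6: x=[4.4630] v=[-0.9956]
Step 7: x=[4.5665] v=[0.4141]
First v>=0 after going negative at step 7, time=1.7500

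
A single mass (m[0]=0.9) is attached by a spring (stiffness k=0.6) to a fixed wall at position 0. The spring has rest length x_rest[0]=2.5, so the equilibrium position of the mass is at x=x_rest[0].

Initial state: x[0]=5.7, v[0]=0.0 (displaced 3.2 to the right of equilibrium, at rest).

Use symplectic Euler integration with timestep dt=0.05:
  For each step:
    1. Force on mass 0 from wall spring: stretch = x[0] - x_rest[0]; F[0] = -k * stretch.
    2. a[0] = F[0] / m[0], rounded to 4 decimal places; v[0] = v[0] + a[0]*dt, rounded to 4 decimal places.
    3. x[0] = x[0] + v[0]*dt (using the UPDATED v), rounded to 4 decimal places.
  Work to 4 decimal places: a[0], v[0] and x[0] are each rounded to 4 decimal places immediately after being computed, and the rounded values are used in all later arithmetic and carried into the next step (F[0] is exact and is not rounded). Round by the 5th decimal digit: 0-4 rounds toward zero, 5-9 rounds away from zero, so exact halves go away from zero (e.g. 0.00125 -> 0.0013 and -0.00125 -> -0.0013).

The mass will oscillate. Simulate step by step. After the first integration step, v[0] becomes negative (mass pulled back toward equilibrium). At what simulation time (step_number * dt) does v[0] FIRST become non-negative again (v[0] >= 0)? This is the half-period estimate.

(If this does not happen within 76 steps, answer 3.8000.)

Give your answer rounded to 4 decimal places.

Answer: 3.8000

Derivation:
Step 0: x=[5.7000] v=[0.0000]
Step 1: x=[5.6947] v=[-0.1067]
Step 2: x=[5.6840] v=[-0.2132]
Step 3: x=[5.6680] v=[-0.3193]
Step 4: x=[5.6468] v=[-0.4249]
Step 5: x=[5.6203] v=[-0.5298]
Step 6: x=[5.5886] v=[-0.6338]
Step 7: x=[5.5518] v=[-0.7368]
Step 8: x=[5.5099] v=[-0.8385]
Step 9: x=[5.4630] v=[-0.9388]
Step 10: x=[5.4111] v=[-1.0376]
Step 11: x=[5.3544] v=[-1.1346]
Step 12: x=[5.2929] v=[-1.2297]
Step 13: x=[5.2268] v=[-1.3228]
Step 14: x=[5.1561] v=[-1.4137]
Step 15: x=[5.0810] v=[-1.5022]
Step 16: x=[5.0016] v=[-1.5882]
Step 17: x=[4.9180] v=[-1.6716]
Step 18: x=[4.8304] v=[-1.7522]
Step 19: x=[4.7389] v=[-1.8299]
Step 20: x=[4.6437] v=[-1.9045]
Step 21: x=[4.5449] v=[-1.9760]
Step 22: x=[4.4427] v=[-2.0442]
Step 23: x=[4.3373] v=[-2.1090]
Step 24: x=[4.2288] v=[-2.1702]
Step 25: x=[4.1174] v=[-2.2278]
Step 26: x=[4.0033] v=[-2.2817]
Step 27: x=[3.8867] v=[-2.3318]
Step 28: x=[3.7678] v=[-2.3780]
Step 29: x=[3.6468] v=[-2.4203]
Step 30: x=[3.5239] v=[-2.4585]
Step 31: x=[3.3993] v=[-2.4926]
Step 32: x=[3.2732] v=[-2.5226]
Step 33: x=[3.1458] v=[-2.5484]
Step 34: x=[3.0173] v=[-2.5699]
Step 35: x=[2.8879] v=[-2.5871]
Step 36: x=[2.7579] v=[-2.6000]
Step 37: x=[2.6275] v=[-2.6086]
Step 38: x=[2.4969] v=[-2.6129]
Step 39: x=[2.3663] v=[-2.6128]
Step 40: x=[2.2359] v=[-2.6083]
Step 41: x=[2.1059] v=[-2.5995]
Step 42: x=[1.9766] v=[-2.5864]
Step 43: x=[1.8482] v=[-2.5690]
Step 44: x=[1.7208] v=[-2.5473]
Step 45: x=[1.5947] v=[-2.5213]
Step 46: x=[1.4701] v=[-2.4911]
Step 47: x=[1.3473] v=[-2.4568]
Step 48: x=[1.2264] v=[-2.4184]
Step 49: x=[1.1076] v=[-2.3759]
Step 50: x=[0.9911] v=[-2.3295]
Step 51: x=[0.8771] v=[-2.2792]
Step 52: x=[0.7658] v=[-2.2251]
Step 53: x=[0.6574] v=[-2.1673]
Step 54: x=[0.5521] v=[-2.1059]
Step 55: x=[0.4501] v=[-2.0410]
Step 56: x=[0.3515] v=[-1.9727]
Step 57: x=[0.2564] v=[-1.9011]
Step 58: x=[0.1651] v=[-1.8263]
Step 59: x=[0.0777] v=[-1.7485]
Step 60: x=[-0.0057] v=[-1.6678]
Step 61: x=[-0.0849] v=[-1.5843]
Step 62: x=[-0.1598] v=[-1.4981]
Step 63: x=[-0.2303] v=[-1.4094]
Step 64: x=[-0.2962] v=[-1.3184]
Step 65: x=[-0.3575] v=[-1.2252]
Step 66: x=[-0.4140] v=[-1.1300]
Step 67: x=[-0.4656] v=[-1.0329]
Step 68: x=[-0.5123] v=[-0.9340]
Step 69: x=[-0.5540] v=[-0.8336]
Step 70: x=[-0.5906] v=[-0.7318]
Step 71: x=[-0.6220] v=[-0.6288]
Step 72: x=[-0.6482] v=[-0.5247]
Step 73: x=[-0.6692] v=[-0.4198]
Step 74: x=[-0.6849] v=[-0.3142]
Step 75: x=[-0.6953] v=[-0.2080]
Step 76: x=[-0.7004] v=[-0.1015]
v[0] did not become non-negative within 76 steps; using fallback time=3.8000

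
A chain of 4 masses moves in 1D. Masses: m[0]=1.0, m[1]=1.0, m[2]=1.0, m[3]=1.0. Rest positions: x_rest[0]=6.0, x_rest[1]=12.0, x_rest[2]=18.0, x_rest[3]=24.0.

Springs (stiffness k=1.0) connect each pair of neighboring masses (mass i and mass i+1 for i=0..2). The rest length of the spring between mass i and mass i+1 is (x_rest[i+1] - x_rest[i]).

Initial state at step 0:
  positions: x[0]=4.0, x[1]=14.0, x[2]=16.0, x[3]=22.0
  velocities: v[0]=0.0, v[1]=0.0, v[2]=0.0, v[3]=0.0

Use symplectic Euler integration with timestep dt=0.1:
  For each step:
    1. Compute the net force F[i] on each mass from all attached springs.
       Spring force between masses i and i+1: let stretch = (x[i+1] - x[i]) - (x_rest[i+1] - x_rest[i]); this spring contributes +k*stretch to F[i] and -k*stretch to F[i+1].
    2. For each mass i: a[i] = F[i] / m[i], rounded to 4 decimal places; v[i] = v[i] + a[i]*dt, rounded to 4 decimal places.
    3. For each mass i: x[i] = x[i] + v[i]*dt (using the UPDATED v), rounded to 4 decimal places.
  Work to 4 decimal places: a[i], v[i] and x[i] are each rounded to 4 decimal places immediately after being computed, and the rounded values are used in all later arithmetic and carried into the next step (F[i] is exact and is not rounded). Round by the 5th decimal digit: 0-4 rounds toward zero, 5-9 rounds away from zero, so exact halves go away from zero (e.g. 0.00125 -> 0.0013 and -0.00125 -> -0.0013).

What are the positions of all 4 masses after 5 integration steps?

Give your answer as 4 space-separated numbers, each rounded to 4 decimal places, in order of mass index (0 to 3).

Step 0: x=[4.0000 14.0000 16.0000 22.0000] v=[0.0000 0.0000 0.0000 0.0000]
Step 1: x=[4.0400 13.9200 16.0400 22.0000] v=[0.4000 -0.8000 0.4000 0.0000]
Step 2: x=[4.1188 13.7624 16.1184 22.0004] v=[0.7880 -1.5760 0.7840 0.0040]
Step 3: x=[4.2340 13.5319 16.2321 22.0020] v=[1.1524 -2.3048 1.1366 0.0158]
Step 4: x=[4.3822 13.2354 16.3765 22.0059] v=[1.4822 -2.9646 1.4436 0.0388]
Step 5: x=[4.5590 12.8818 16.5457 22.0135] v=[1.7675 -3.5358 1.6924 0.0759]

Answer: 4.5590 12.8818 16.5457 22.0135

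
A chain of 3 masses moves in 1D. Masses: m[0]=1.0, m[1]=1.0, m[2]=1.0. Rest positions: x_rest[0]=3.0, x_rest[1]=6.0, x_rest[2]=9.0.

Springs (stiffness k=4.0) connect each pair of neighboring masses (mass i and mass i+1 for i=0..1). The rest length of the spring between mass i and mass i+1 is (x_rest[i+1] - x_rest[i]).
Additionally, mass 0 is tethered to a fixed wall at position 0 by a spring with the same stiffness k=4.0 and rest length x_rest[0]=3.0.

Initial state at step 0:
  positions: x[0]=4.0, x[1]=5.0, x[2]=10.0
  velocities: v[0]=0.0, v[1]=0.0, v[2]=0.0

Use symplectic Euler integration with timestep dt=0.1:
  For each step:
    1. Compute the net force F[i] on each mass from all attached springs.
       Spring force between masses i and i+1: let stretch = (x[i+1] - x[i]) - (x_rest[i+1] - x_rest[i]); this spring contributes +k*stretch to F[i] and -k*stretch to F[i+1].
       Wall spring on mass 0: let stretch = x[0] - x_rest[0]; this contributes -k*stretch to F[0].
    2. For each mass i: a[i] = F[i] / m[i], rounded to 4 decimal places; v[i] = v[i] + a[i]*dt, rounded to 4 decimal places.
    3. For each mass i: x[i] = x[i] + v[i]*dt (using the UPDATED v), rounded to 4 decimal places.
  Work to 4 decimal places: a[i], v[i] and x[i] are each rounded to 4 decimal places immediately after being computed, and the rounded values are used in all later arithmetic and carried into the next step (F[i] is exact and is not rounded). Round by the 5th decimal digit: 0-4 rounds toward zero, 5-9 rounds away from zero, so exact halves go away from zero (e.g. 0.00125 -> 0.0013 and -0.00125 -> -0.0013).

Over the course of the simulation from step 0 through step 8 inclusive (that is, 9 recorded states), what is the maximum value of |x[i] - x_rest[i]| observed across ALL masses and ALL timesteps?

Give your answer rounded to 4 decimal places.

Step 0: x=[4.0000 5.0000 10.0000] v=[0.0000 0.0000 0.0000]
Step 1: x=[3.8800 5.1600 9.9200] v=[-1.2000 1.6000 -0.8000]
Step 2: x=[3.6560 5.4592 9.7696] v=[-2.2400 2.9920 -1.5040]
Step 3: x=[3.3579 5.8587 9.5668] v=[-2.9811 3.9949 -2.0282]
Step 4: x=[3.0255 6.3065 9.3357] v=[-3.3239 4.4778 -2.3114]
Step 5: x=[2.7033 6.7442 9.1034] v=[-3.2217 4.3771 -2.3231]
Step 6: x=[2.4346 7.1146 8.8967] v=[-2.6867 3.7044 -2.0668]
Step 7: x=[2.2558 7.3691 8.7387] v=[-1.7885 2.5452 -1.5796]
Step 8: x=[2.1913 7.4739 8.6460] v=[-0.6455 1.0477 -0.9274]
Max displacement = 1.4739

Answer: 1.4739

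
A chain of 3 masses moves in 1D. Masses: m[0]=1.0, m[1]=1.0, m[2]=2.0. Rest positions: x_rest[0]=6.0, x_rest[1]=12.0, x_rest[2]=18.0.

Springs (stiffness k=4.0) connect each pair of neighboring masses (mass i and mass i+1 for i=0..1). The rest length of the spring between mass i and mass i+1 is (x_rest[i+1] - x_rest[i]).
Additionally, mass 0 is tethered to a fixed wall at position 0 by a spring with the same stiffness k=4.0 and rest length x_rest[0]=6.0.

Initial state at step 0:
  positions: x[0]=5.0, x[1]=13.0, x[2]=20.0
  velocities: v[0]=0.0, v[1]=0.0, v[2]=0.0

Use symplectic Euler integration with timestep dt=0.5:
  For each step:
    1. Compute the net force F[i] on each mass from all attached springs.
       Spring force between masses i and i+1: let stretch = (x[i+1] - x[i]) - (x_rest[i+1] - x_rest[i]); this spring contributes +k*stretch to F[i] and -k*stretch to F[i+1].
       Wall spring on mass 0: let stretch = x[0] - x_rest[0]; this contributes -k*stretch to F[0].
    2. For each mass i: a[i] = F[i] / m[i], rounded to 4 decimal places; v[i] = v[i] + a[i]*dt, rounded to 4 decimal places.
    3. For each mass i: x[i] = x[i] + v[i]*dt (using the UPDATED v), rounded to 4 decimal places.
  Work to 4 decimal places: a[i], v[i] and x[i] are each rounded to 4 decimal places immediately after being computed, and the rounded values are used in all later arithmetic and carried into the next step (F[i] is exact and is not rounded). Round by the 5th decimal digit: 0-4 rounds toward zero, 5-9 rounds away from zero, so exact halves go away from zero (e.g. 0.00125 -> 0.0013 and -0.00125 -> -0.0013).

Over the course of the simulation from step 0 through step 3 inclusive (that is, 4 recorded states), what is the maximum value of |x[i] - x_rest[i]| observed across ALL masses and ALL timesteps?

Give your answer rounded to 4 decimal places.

Step 0: x=[5.0000 13.0000 20.0000] v=[0.0000 0.0000 0.0000]
Step 1: x=[8.0000 12.0000 19.5000] v=[6.0000 -2.0000 -1.0000]
Step 2: x=[7.0000 14.5000 18.2500] v=[-2.0000 5.0000 -2.5000]
Step 3: x=[6.5000 13.2500 18.1250] v=[-1.0000 -2.5000 -0.2500]
Max displacement = 2.5000

Answer: 2.5000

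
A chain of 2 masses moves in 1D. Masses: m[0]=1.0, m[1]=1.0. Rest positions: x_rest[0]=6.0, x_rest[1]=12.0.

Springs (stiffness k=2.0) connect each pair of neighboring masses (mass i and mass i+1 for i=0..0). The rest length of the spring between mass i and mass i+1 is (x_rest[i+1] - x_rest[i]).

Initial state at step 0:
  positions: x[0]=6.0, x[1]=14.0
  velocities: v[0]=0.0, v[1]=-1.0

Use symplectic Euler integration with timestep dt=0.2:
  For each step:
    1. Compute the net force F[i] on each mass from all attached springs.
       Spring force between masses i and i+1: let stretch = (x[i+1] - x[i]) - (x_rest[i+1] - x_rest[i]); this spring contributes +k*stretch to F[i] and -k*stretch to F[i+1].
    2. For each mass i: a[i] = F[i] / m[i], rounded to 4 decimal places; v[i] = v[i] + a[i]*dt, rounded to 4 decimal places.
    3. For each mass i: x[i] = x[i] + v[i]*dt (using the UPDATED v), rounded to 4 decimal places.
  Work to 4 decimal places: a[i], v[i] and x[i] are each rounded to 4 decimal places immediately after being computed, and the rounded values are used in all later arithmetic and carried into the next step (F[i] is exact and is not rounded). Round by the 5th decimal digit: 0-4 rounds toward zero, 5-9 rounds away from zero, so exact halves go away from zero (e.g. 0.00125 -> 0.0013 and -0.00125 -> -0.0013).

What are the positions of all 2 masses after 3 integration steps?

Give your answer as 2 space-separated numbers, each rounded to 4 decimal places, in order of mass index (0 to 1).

Answer: 6.7747 12.6253

Derivation:
Step 0: x=[6.0000 14.0000] v=[0.0000 -1.0000]
Step 1: x=[6.1600 13.6400] v=[0.8000 -1.8000]
Step 2: x=[6.4384 13.1616] v=[1.3920 -2.3920]
Step 3: x=[6.7747 12.6253] v=[1.6813 -2.6813]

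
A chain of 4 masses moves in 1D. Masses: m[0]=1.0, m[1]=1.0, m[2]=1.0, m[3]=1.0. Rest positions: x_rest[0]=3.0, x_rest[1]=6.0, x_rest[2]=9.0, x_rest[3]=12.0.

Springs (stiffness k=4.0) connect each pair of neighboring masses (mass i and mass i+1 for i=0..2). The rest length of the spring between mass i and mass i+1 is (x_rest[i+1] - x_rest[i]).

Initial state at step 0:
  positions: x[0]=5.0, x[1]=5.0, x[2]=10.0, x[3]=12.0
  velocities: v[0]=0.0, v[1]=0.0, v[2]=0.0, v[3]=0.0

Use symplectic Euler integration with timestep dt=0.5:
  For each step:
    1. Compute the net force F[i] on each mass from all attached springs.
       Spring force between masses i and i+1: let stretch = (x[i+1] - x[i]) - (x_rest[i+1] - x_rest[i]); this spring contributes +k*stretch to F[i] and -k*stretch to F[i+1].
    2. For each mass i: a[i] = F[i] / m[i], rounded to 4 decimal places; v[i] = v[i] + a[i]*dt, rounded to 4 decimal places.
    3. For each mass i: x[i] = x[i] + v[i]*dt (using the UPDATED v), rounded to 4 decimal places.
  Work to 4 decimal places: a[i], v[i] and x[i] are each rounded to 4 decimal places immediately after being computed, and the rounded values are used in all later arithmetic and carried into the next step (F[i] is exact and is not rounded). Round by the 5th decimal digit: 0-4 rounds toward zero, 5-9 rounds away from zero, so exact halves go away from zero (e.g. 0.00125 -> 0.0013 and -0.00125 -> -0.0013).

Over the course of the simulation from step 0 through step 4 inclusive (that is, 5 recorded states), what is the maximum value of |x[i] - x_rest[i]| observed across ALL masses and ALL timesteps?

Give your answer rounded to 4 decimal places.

Step 0: x=[5.0000 5.0000 10.0000 12.0000] v=[0.0000 0.0000 0.0000 0.0000]
Step 1: x=[2.0000 10.0000 7.0000 13.0000] v=[-6.0000 10.0000 -6.0000 2.0000]
Step 2: x=[4.0000 4.0000 13.0000 11.0000] v=[4.0000 -12.0000 12.0000 -4.0000]
Step 3: x=[3.0000 7.0000 8.0000 14.0000] v=[-2.0000 6.0000 -10.0000 6.0000]
Step 4: x=[3.0000 7.0000 8.0000 14.0000] v=[0.0000 0.0000 0.0000 0.0000]
Max displacement = 4.0000

Answer: 4.0000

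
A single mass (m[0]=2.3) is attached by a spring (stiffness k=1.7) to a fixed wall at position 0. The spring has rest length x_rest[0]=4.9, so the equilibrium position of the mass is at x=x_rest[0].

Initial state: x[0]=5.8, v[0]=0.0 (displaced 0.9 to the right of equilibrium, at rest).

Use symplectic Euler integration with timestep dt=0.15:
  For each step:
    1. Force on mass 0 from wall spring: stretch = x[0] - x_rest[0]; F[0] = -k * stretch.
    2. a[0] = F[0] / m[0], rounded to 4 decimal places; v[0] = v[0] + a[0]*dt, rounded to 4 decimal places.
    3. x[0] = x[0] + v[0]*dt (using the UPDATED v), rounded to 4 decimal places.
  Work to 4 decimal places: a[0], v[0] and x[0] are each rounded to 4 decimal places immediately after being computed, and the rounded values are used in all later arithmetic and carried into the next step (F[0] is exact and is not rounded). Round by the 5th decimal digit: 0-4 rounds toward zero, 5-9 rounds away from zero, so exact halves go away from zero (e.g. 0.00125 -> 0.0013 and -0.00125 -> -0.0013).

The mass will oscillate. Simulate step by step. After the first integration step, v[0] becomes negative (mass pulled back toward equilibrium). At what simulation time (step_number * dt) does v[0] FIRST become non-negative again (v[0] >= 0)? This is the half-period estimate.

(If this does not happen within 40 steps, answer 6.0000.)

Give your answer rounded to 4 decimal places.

Step 0: x=[5.8000] v=[0.0000]
Step 1: x=[5.7850] v=[-0.0998]
Step 2: x=[5.7553] v=[-0.1979]
Step 3: x=[5.7114] v=[-0.2927]
Step 4: x=[5.6540] v=[-0.3827]
Step 5: x=[5.5841] v=[-0.4663]
Step 6: x=[5.5028] v=[-0.5421]
Step 7: x=[5.4115] v=[-0.6089]
Step 8: x=[5.3117] v=[-0.6656]
Step 9: x=[5.2050] v=[-0.7112]
Step 10: x=[5.0933] v=[-0.7450]
Step 11: x=[4.9783] v=[-0.7664]
Step 12: x=[4.8620] v=[-0.7751]
Step 13: x=[4.7464] v=[-0.7709]
Step 14: x=[4.6333] v=[-0.7539]
Step 15: x=[4.5247] v=[-0.7243]
Step 16: x=[4.4223] v=[-0.6827]
Step 17: x=[4.3278] v=[-0.6297]
Step 18: x=[4.2429] v=[-0.5663]
Step 19: x=[4.1689] v=[-0.4934]
Step 20: x=[4.1071] v=[-0.4123]
Step 21: x=[4.0584] v=[-0.3244]
Step 22: x=[4.0237] v=[-0.2311]
Step 23: x=[4.0036] v=[-0.1339]
Step 24: x=[3.9984] v=[-0.0345]
Step 25: x=[4.0082] v=[0.0655]
First v>=0 after going negative at step 25, time=3.7500

Answer: 3.7500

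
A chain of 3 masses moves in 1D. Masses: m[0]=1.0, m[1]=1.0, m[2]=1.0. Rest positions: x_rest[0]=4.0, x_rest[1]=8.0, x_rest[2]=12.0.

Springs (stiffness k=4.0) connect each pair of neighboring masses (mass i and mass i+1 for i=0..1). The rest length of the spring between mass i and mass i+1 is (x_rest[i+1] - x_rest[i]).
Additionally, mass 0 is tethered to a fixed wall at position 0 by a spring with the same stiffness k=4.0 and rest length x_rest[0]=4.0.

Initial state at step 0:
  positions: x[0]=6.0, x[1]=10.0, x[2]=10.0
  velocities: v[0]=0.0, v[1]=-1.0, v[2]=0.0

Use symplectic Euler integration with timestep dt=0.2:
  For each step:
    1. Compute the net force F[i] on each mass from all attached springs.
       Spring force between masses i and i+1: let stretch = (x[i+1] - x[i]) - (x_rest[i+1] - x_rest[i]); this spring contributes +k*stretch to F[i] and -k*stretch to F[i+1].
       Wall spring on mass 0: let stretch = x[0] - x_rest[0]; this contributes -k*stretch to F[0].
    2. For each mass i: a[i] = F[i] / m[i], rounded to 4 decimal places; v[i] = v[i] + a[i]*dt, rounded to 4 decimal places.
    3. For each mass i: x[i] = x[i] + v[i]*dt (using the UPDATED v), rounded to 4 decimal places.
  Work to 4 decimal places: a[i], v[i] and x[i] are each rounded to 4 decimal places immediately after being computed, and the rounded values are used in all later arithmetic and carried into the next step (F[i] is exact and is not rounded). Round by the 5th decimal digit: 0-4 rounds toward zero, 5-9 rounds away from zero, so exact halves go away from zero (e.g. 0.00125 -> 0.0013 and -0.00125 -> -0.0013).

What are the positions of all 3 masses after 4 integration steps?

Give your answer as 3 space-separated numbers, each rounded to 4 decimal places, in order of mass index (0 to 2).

Step 0: x=[6.0000 10.0000 10.0000] v=[0.0000 -1.0000 0.0000]
Step 1: x=[5.6800 9.1600 10.6400] v=[-1.6000 -4.2000 3.2000]
Step 2: x=[5.0080 8.0000 11.6832] v=[-3.3600 -5.8000 5.2160]
Step 3: x=[4.0134 6.9506 12.7771] v=[-4.9728 -5.2470 5.4694]
Step 4: x=[2.8466 6.3635 13.5787] v=[-5.8338 -2.9356 4.0082]

Answer: 2.8466 6.3635 13.5787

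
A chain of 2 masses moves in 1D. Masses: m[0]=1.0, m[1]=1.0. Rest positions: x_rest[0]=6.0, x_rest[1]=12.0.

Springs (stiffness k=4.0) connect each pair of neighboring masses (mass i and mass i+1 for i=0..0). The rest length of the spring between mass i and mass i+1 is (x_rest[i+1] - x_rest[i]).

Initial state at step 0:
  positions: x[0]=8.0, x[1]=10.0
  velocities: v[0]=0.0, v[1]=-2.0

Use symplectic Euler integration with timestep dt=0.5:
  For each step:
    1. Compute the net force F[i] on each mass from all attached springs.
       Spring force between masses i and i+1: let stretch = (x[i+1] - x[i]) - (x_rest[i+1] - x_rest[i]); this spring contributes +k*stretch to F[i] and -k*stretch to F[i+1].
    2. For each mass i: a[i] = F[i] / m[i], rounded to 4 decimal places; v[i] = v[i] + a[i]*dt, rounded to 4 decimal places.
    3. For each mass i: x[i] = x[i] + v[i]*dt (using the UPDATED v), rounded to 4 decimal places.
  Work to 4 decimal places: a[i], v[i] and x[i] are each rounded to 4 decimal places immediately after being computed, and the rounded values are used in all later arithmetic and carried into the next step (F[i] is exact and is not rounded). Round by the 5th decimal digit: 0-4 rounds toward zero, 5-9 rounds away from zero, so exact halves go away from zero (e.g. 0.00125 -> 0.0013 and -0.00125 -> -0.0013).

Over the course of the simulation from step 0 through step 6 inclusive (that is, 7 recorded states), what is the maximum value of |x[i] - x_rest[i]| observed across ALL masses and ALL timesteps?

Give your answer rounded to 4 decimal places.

Answer: 5.0000

Derivation:
Step 0: x=[8.0000 10.0000] v=[0.0000 -2.0000]
Step 1: x=[4.0000 13.0000] v=[-8.0000 6.0000]
Step 2: x=[3.0000 13.0000] v=[-2.0000 0.0000]
Step 3: x=[6.0000 9.0000] v=[6.0000 -8.0000]
Step 4: x=[6.0000 8.0000] v=[0.0000 -2.0000]
Step 5: x=[2.0000 11.0000] v=[-8.0000 6.0000]
Step 6: x=[1.0000 11.0000] v=[-2.0000 0.0000]
Max displacement = 5.0000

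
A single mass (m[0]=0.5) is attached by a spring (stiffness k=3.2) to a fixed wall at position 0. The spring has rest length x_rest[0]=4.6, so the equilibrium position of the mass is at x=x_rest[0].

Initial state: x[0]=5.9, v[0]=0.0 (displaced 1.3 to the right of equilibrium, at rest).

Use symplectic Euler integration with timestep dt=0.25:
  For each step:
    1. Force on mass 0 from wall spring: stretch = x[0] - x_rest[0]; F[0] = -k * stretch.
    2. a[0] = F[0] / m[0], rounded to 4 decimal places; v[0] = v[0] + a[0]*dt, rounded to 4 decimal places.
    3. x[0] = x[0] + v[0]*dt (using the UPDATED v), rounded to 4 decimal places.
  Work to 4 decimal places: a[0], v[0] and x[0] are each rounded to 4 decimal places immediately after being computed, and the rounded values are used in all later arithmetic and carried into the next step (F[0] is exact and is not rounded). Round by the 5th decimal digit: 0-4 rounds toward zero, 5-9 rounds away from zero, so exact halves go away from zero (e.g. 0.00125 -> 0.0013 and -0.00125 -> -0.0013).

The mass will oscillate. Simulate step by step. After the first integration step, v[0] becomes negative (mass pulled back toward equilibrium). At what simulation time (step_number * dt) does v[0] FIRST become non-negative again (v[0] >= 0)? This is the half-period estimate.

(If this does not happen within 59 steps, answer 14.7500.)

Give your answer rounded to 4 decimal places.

Step 0: x=[5.9000] v=[0.0000]
Step 1: x=[5.3800] v=[-2.0800]
Step 2: x=[4.5480] v=[-3.3280]
Step 3: x=[3.7368] v=[-3.2448]
Step 4: x=[3.2709] v=[-1.8637]
Step 5: x=[3.3366] v=[0.2629]
First v>=0 after going negative at step 5, time=1.2500

Answer: 1.2500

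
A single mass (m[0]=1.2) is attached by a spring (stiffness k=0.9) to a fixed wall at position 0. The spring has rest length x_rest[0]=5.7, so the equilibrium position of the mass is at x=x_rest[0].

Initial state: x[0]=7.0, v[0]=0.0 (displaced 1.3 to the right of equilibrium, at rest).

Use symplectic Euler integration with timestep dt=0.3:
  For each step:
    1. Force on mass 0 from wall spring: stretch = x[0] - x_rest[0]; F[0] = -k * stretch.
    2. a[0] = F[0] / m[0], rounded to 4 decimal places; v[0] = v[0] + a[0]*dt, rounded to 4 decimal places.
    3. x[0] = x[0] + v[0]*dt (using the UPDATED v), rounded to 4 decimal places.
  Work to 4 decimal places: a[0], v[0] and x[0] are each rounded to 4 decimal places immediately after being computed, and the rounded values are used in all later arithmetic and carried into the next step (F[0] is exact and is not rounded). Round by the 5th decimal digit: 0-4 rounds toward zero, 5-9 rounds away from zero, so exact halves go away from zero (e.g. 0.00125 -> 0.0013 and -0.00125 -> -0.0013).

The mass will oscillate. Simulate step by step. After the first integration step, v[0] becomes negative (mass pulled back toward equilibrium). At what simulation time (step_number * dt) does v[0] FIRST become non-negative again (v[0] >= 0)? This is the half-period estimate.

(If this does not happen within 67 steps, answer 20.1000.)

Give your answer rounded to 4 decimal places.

Step 0: x=[7.0000] v=[0.0000]
Step 1: x=[6.9123] v=[-0.2925]
Step 2: x=[6.7427] v=[-0.5653]
Step 3: x=[6.5027] v=[-0.7999]
Step 4: x=[6.2086] v=[-0.9805]
Step 5: x=[5.8801] v=[-1.0950]
Step 6: x=[5.5395] v=[-1.1355]
Step 7: x=[5.2097] v=[-1.0994]
Step 8: x=[4.9130] v=[-0.9891]
Step 9: x=[4.6694] v=[-0.8120]
Step 10: x=[4.4954] v=[-0.5801]
Step 11: x=[4.4027] v=[-0.3091]
Step 12: x=[4.3975] v=[-0.0172]
Step 13: x=[4.4803] v=[0.2759]
First v>=0 after going negative at step 13, time=3.9000

Answer: 3.9000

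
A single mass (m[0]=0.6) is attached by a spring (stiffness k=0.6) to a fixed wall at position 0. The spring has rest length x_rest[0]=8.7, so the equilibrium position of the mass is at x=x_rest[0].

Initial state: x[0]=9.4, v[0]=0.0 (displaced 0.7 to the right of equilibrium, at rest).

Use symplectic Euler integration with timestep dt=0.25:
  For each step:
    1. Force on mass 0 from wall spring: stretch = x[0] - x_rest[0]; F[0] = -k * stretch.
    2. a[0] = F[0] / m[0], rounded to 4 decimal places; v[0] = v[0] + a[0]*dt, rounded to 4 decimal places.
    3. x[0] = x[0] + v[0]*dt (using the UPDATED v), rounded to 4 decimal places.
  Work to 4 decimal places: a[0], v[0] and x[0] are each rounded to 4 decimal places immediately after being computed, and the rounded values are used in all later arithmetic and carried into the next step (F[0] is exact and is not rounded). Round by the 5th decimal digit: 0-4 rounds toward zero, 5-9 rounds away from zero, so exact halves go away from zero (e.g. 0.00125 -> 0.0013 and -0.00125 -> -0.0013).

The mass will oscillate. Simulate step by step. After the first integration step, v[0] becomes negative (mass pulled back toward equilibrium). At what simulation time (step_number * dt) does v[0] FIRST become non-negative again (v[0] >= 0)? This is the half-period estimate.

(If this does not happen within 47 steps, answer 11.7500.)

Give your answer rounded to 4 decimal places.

Answer: 3.2500

Derivation:
Step 0: x=[9.4000] v=[0.0000]
Step 1: x=[9.3563] v=[-0.1750]
Step 2: x=[9.2715] v=[-0.3391]
Step 3: x=[9.1510] v=[-0.4820]
Step 4: x=[9.0023] v=[-0.5948]
Step 5: x=[8.8347] v=[-0.6704]
Step 6: x=[8.6587] v=[-0.7041]
Step 7: x=[8.4853] v=[-0.6938]
Step 8: x=[8.3253] v=[-0.6401]
Step 9: x=[8.1887] v=[-0.5464]
Step 10: x=[8.0841] v=[-0.4186]
Step 11: x=[8.0180] v=[-0.2646]
Step 12: x=[7.9945] v=[-0.0941]
Step 13: x=[8.0151] v=[0.0823]
First v>=0 after going negative at step 13, time=3.2500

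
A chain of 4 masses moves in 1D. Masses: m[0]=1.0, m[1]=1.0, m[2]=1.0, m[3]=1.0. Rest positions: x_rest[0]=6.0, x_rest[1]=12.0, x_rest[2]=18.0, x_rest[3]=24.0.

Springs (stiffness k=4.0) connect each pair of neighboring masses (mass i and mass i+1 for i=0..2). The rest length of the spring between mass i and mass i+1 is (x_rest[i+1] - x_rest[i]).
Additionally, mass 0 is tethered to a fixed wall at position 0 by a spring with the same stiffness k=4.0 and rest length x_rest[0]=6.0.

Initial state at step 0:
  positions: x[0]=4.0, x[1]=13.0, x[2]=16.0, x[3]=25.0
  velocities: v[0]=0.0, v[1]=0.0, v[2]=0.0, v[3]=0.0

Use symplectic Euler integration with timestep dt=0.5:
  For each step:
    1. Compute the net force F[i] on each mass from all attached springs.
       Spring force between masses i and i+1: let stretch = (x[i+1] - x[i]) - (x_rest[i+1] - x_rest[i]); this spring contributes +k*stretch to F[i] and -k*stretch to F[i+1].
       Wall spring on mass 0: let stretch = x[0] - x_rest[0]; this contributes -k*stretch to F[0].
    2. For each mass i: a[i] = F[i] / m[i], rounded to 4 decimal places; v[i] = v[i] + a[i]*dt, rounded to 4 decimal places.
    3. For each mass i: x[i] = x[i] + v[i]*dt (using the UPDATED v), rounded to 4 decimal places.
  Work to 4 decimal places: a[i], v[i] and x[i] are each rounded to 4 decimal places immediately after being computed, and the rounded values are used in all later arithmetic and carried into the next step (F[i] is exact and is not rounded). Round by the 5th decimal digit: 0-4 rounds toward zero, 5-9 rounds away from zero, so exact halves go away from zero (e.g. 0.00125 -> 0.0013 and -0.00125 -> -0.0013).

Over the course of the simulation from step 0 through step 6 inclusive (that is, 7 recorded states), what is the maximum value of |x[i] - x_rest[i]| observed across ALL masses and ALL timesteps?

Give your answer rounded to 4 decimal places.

Answer: 6.0000

Derivation:
Step 0: x=[4.0000 13.0000 16.0000 25.0000] v=[0.0000 0.0000 0.0000 0.0000]
Step 1: x=[9.0000 7.0000 22.0000 22.0000] v=[10.0000 -12.0000 12.0000 -6.0000]
Step 2: x=[3.0000 18.0000 13.0000 25.0000] v=[-12.0000 22.0000 -18.0000 6.0000]
Step 3: x=[9.0000 9.0000 21.0000 22.0000] v=[12.0000 -18.0000 16.0000 -6.0000]
Step 4: x=[6.0000 12.0000 18.0000 24.0000] v=[-6.0000 6.0000 -6.0000 4.0000]
Step 5: x=[3.0000 15.0000 15.0000 26.0000] v=[-6.0000 6.0000 -6.0000 4.0000]
Step 6: x=[9.0000 6.0000 23.0000 23.0000] v=[12.0000 -18.0000 16.0000 -6.0000]
Max displacement = 6.0000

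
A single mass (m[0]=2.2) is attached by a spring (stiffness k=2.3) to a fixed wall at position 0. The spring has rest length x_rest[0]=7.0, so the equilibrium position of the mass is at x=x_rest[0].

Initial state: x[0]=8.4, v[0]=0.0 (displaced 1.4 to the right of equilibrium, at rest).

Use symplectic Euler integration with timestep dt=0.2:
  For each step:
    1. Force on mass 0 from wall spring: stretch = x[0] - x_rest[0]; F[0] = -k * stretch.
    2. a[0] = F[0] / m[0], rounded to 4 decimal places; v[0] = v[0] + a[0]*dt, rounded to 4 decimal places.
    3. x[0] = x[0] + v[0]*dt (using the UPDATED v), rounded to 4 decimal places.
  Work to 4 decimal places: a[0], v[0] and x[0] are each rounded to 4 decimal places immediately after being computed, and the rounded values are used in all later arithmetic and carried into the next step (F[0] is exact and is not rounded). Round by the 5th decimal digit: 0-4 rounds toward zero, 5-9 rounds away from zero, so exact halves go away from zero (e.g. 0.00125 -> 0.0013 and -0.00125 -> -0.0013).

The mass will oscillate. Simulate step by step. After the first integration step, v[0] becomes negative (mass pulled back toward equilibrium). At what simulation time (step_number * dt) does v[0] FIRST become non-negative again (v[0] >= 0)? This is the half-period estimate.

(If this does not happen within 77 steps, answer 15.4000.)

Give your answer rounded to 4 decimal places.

Step 0: x=[8.4000] v=[0.0000]
Step 1: x=[8.3415] v=[-0.2927]
Step 2: x=[8.2269] v=[-0.5732]
Step 3: x=[8.0610] v=[-0.8297]
Step 4: x=[7.8507] v=[-1.0515]
Step 5: x=[7.6048] v=[-1.2294]
Step 6: x=[7.3336] v=[-1.3559]
Step 7: x=[7.0485] v=[-1.4257]
Step 8: x=[6.7613] v=[-1.4358]
Step 9: x=[6.4841] v=[-1.3859]
Step 10: x=[6.2285] v=[-1.2780]
Step 11: x=[6.0052] v=[-1.1167]
Step 12: x=[5.8235] v=[-0.9087]
Step 13: x=[5.6910] v=[-0.6627]
Step 14: x=[5.6132] v=[-0.3890]
Step 15: x=[5.5934] v=[-0.0990]
Step 16: x=[5.6324] v=[0.1951]
First v>=0 after going negative at step 16, time=3.2000

Answer: 3.2000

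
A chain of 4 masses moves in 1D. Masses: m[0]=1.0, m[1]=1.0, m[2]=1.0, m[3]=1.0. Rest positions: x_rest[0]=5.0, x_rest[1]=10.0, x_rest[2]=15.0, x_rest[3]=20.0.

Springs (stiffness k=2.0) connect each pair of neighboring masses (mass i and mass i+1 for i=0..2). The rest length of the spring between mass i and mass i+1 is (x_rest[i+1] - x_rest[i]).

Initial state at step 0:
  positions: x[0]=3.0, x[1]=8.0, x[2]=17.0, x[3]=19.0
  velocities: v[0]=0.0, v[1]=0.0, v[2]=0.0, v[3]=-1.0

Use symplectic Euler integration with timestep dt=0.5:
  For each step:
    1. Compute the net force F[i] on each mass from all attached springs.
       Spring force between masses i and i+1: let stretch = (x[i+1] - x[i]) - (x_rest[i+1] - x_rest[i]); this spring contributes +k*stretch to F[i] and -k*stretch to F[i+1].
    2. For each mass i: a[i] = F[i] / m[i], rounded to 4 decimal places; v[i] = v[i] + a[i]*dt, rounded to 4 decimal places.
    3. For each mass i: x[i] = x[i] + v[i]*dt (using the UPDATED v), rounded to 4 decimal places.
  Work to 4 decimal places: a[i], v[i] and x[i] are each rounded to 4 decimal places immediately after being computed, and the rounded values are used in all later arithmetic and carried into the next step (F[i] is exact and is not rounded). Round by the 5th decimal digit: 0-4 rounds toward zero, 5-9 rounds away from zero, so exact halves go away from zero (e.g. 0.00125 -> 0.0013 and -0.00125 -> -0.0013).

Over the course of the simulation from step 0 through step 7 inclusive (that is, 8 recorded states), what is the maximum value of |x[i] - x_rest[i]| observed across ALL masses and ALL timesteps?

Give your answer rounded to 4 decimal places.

Answer: 3.5000

Derivation:
Step 0: x=[3.0000 8.0000 17.0000 19.0000] v=[0.0000 0.0000 0.0000 -1.0000]
Step 1: x=[3.0000 10.0000 13.5000 20.0000] v=[0.0000 4.0000 -7.0000 2.0000]
Step 2: x=[4.0000 10.2500 11.5000 20.2500] v=[2.0000 0.5000 -4.0000 0.5000]
Step 3: x=[5.6250 8.0000 13.2500 18.6250] v=[3.2500 -4.5000 3.5000 -3.2500]
Step 4: x=[5.9375 7.1875 15.0625 16.8125] v=[0.6250 -1.6250 3.6250 -3.6250]
Step 5: x=[4.3750 9.6875 13.8125 16.6250] v=[-3.1250 5.0000 -2.5000 -0.3750]
Step 6: x=[2.9688 11.5938 11.9063 17.5313] v=[-2.8125 3.8125 -3.8125 1.8125]
Step 7: x=[3.3751 9.3438 12.6563 18.1251] v=[0.8125 -4.5000 1.5000 1.1875]
Max displacement = 3.5000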